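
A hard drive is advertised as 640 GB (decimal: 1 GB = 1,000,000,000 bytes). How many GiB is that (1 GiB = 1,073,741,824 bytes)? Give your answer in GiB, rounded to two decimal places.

596.05 GiB

640 GB = 640 × 10^9 bytes = 640,000,000,000 bytes
1 GiB = 2^30 bytes = 1,073,741,824 bytes
640,000,000,000 / 1,073,741,824 = 596.05 GiB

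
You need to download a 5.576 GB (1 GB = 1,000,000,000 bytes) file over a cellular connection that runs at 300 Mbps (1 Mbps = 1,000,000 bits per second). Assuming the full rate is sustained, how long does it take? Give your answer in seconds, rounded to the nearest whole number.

5.576 GB = 5,576,000,000 bytes = 44,608,000,000 bits
300 Mbps = 300,000,000 bits/s
time = 44,608,000,000 / 300,000,000 = 149 s

149 seconds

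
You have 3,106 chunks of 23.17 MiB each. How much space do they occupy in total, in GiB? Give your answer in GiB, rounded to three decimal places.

70.279 GiB

Total = 3,106 × 23.17 MiB = 71966.02 MiB
= 71966.02 × 1,048,576 bytes = 75,461,841,387.52 bytes
1 GiB = 1,073,741,824 bytes
75,461,841,387.52 / 1,073,741,824 = 70.279 GiB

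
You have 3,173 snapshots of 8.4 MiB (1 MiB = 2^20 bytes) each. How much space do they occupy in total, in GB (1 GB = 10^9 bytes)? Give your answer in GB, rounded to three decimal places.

27.948 GB

Total = 3,173 × 8.4 MiB = 26653.2 MiB
= 26653.2 × 1,048,576 bytes = 27,947,905,843.2 bytes
1 GB = 1,000,000,000 bytes
27,947,905,843.2 / 1,000,000,000 = 27.948 GB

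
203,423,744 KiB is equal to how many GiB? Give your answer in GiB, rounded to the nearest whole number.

194 GiB

203,423,744 KiB = 203,423,744 × 2^10 bytes = 208,305,913,856 bytes
1 GiB = 2^30 bytes = 1,073,741,824 bytes
208,305,913,856 / 1,073,741,824 = 194 GiB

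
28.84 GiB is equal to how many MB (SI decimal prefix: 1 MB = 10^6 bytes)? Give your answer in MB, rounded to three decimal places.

28.84 GiB × 1,073,741,824 bytes/GiB = 30,966,714,204.16 bytes
1 MB = 1,000,000 bytes
30,966,714,204.16 / 1,000,000 = 30,966.714 MB

30,966.714 MB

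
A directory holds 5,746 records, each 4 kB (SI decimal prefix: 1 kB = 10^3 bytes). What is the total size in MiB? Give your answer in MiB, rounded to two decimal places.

21.92 MiB

Total = 5,746 × 4 kB = 22,984 kB
= 22,984 × 1,000 bytes = 22,984,000 bytes
1 MiB = 1,048,576 bytes
22,984,000 / 1,048,576 = 21.92 MiB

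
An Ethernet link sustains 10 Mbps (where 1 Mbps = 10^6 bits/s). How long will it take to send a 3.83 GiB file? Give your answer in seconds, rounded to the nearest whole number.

3,290 seconds

3.83 GiB = 4,112,431,185.92 bytes = 32,899,449,487.36 bits
10 Mbps = 10,000,000 bits/s
time = 32,899,449,487.36 / 10,000,000 = 3,290 s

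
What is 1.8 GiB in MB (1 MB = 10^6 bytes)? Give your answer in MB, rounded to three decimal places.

1,932.735 MB

1.8 GiB × 1,073,741,824 bytes/GiB = 1,932,735,283.2 bytes
1 MB = 10^6 bytes = 1,000,000 bytes
1,932,735,283.2 / 1,000,000 = 1,932.735 MB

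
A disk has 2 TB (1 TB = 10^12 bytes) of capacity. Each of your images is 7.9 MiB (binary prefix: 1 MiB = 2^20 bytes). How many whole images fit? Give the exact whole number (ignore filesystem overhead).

Capacity: 2 TB = 2,000,000,000,000 bytes
Per item: 7.9 MiB = 8,283,750.4 bytes
⌊2,000,000,000,000 / 8,283,750.4⌋ = 241,436

241,436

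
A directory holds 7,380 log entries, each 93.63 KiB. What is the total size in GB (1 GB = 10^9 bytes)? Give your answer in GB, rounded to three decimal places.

Total = 7,380 × 93.63 KiB = 690989.4 KiB
= 690989.4 × 1,024 bytes = 707,573,145.6 bytes
1 GB = 1,000,000,000 bytes
707,573,145.6 / 1,000,000,000 = 0.708 GB

0.708 GB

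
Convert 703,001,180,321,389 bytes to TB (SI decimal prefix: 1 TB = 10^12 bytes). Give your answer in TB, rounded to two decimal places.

703,001,180,321,389 bytes given.
1 TB = 1,000,000,000,000 bytes
703,001,180,321,389 / 1,000,000,000,000 = 703.00 TB

703.00 TB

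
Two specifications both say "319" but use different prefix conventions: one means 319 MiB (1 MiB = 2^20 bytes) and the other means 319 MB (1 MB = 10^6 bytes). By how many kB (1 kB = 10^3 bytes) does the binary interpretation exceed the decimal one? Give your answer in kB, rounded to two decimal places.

319 MiB = 319 × 1,048,576 = 334,495,744 bytes
319 MB = 319 × 1,000,000 = 319,000,000 bytes
difference = 15,495,744 bytes
15,495,744 / 1,000 = 15,495.74 kB

15,495.74 kB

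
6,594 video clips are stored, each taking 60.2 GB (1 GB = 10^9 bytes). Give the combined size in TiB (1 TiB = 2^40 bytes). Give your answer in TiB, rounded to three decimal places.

361.032 TiB

Total = 6,594 × 60.2 GB = 396958.8 GB
= 396958.8 × 1,000,000,000 bytes = 396,958,800,000,000 bytes
1 TiB = 1,099,511,627,776 bytes
396,958,800,000,000 / 1,099,511,627,776 = 361.032 TiB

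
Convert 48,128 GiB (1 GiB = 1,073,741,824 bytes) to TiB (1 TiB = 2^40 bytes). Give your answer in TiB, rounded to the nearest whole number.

48,128 GiB = 48,128 × 2^30 bytes = 51,677,046,505,472 bytes
1 TiB = 1,099,511,627,776 bytes
51,677,046,505,472 / 1,099,511,627,776 = 47 TiB

47 TiB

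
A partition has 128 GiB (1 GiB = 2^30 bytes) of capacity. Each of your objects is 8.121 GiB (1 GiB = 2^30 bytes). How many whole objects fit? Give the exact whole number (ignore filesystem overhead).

15

Capacity: 128 GiB = 137,438,953,472 bytes
Per item: 8.121 GiB = 8,719,857,352.704 bytes
⌊137,438,953,472 / 8,719,857,352.704⌋ = 15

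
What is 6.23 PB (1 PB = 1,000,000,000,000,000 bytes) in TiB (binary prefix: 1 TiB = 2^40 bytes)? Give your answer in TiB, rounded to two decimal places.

6.23 PB = 6.23 × 10^15 bytes = 6,230,000,000,000,000 bytes
1 TiB = 1,099,511,627,776 bytes
6,230,000,000,000,000 / 1,099,511,627,776 = 5,666.15 TiB

5,666.15 TiB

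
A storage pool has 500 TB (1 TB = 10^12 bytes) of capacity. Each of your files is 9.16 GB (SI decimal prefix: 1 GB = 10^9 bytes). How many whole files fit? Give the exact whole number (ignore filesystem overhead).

Capacity: 500 TB = 500,000,000,000,000 bytes
Per item: 9.16 GB = 9,160,000,000 bytes
⌊500,000,000,000,000 / 9,160,000,000⌋ = 54,585

54,585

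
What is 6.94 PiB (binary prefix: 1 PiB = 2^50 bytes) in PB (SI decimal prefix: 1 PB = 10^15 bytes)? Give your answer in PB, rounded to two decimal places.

6.94 PiB = 6.94 × 2^50 bytes = 7,813,745,353,487,810.56 bytes
1 PB = 10^15 bytes = 1,000,000,000,000,000 bytes
7,813,745,353,487,810.56 / 1,000,000,000,000,000 = 7.81 PB

7.81 PB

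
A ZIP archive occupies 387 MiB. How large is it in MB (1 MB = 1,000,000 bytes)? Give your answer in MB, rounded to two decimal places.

387 MiB = 387 × 2^20 bytes = 405,798,912 bytes
1 MB = 10^6 bytes = 1,000,000 bytes
405,798,912 / 1,000,000 = 405.80 MB

405.80 MB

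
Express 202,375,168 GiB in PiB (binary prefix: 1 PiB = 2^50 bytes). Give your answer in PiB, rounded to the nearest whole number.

193 PiB

202,375,168 GiB = 202,375,168 × 2^30 bytes = 217,298,682,020,626,432 bytes
1 PiB = 1,125,899,906,842,624 bytes
217,298,682,020,626,432 / 1,125,899,906,842,624 = 193 PiB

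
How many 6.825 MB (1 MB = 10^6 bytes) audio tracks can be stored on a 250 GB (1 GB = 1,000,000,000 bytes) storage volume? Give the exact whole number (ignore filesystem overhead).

Capacity: 250 GB = 250,000,000,000 bytes
Per item: 6.825 MB = 6,825,000 bytes
⌊250,000,000,000 / 6,825,000⌋ = 36,630

36,630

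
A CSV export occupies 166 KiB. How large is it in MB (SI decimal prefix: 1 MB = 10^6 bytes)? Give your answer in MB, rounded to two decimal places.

166 KiB = 166 × 2^10 bytes = 169,984 bytes
1 MB = 1,000,000 bytes
169,984 / 1,000,000 = 0.17 MB

0.17 MB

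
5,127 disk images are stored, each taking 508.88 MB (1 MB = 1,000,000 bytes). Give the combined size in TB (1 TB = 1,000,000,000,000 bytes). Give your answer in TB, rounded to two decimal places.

2.61 TB

Total = 5,127 × 508.88 MB = 2609027.76 MB
= 2609027.76 × 1,000,000 bytes = 2,609,027,760,000 bytes
1 TB = 1,000,000,000,000 bytes
2,609,027,760,000 / 1,000,000,000,000 = 2.61 TB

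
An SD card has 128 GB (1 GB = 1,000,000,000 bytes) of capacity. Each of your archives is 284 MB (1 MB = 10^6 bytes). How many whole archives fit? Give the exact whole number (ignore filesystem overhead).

450

Capacity: 128 GB = 128,000,000,000 bytes
Per item: 284 MB = 284,000,000 bytes
⌊128,000,000,000 / 284,000,000⌋ = 450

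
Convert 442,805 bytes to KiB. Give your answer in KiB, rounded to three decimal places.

442,805 bytes given.
1 KiB = 2^10 bytes = 1,024 bytes
442,805 / 1,024 = 432.427 KiB

432.427 KiB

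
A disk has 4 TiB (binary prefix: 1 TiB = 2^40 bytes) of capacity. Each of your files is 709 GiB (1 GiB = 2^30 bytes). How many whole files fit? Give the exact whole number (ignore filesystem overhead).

5

Capacity: 4 TiB = 4,398,046,511,104 bytes
Per item: 709 GiB = 761,282,953,216 bytes
⌊4,398,046,511,104 / 761,282,953,216⌋ = 5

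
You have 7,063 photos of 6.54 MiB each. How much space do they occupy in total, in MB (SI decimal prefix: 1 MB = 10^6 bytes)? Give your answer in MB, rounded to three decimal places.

48,435.844 MB

Total = 7,063 × 6.54 MiB = 46192.02 MiB
= 46192.02 × 1,048,576 bytes = 48,435,843,563.52 bytes
1 MB = 1,000,000 bytes
48,435,843,563.52 / 1,000,000 = 48,435.844 MB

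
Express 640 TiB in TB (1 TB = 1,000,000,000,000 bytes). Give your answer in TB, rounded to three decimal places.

640 TiB = 640 × 2^40 bytes = 703,687,441,776,640 bytes
1 TB = 1,000,000,000,000 bytes
703,687,441,776,640 / 1,000,000,000,000 = 703.687 TB

703.687 TB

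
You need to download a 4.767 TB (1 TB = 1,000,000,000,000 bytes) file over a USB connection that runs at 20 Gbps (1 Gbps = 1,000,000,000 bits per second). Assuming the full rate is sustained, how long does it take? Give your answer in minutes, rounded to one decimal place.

31.8 minutes

4.767 TB = 4,767,000,000,000 bytes = 38,136,000,000,000 bits
20 Gbps = 20,000,000,000 bits/s
time = 38,136,000,000,000 / 20,000,000,000 = 1,906.80 s
1,906.80 s / 60 = 31.8 minutes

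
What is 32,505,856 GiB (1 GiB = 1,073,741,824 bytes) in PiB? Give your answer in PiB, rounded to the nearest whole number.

32,505,856 GiB × 1,073,741,824 bytes/GiB = 34,902,897,112,121,344 bytes
1 PiB = 2^50 bytes = 1,125,899,906,842,624 bytes
34,902,897,112,121,344 / 1,125,899,906,842,624 = 31 PiB

31 PiB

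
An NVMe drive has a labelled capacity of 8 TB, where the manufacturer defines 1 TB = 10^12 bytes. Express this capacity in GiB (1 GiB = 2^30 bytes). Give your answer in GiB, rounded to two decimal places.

8 TB × 1,000,000,000,000 bytes/TB = 8,000,000,000,000 bytes
1 GiB = 2^30 bytes = 1,073,741,824 bytes
8,000,000,000,000 / 1,073,741,824 = 7,450.58 GiB

7,450.58 GiB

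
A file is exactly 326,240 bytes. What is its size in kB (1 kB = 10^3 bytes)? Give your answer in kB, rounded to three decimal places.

326,240 bytes given.
1 kB = 1,000 bytes
326,240 / 1,000 = 326.240 kB

326.240 kB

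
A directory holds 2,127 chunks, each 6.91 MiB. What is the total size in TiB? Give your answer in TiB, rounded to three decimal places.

Total = 2,127 × 6.91 MiB = 14697.57 MiB
= 14697.57 × 1,048,576 bytes = 15,411,519,160.32 bytes
1 TiB = 1,099,511,627,776 bytes
15,411,519,160.32 / 1,099,511,627,776 = 0.014 TiB

0.014 TiB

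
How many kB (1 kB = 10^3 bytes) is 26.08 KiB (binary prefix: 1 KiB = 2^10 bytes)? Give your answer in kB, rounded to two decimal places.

26.08 KiB × 1,024 bytes/KiB = 26,705.92 bytes
1 kB = 1,000 bytes
26,705.92 / 1,000 = 26.71 kB

26.71 kB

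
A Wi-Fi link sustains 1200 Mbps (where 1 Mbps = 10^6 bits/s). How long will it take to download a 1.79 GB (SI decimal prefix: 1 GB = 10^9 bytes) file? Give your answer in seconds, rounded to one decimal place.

1.79 GB = 1,790,000,000 bytes = 14,320,000,000 bits
1200 Mbps = 1,200,000,000 bits/s
time = 14,320,000,000 / 1,200,000,000 = 11.9 s

11.9 seconds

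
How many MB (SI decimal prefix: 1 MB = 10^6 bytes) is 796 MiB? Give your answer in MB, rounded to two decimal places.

796 MiB = 796 × 2^20 bytes = 834,666,496 bytes
1 MB = 1,000,000 bytes
834,666,496 / 1,000,000 = 834.67 MB

834.67 MB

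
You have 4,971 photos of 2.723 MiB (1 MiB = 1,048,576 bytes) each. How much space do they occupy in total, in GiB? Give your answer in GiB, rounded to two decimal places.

13.22 GiB

Total = 4,971 × 2.723 MiB = 13536.033 MiB
= 13536.033 × 1,048,576 bytes = 14,193,559,339.008 bytes
1 GiB = 1,073,741,824 bytes
14,193,559,339.008 / 1,073,741,824 = 13.22 GiB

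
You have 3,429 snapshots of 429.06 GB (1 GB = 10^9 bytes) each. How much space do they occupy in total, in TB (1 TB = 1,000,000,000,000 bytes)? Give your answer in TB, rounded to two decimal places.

Total = 3,429 × 429.06 GB = 1471246.74 GB
= 1471246.74 × 1,000,000,000 bytes = 1,471,246,740,000,000 bytes
1 TB = 1,000,000,000,000 bytes
1,471,246,740,000,000 / 1,000,000,000,000 = 1,471.25 TB

1,471.25 TB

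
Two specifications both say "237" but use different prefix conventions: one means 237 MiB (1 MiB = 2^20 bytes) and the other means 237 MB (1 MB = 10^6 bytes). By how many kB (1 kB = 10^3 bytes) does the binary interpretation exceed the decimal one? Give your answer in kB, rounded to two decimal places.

237 MiB = 237 × 1,048,576 = 248,512,512 bytes
237 MB = 237 × 1,000,000 = 237,000,000 bytes
difference = 11,512,512 bytes
11,512,512 / 1,000 = 11,512.51 kB

11,512.51 kB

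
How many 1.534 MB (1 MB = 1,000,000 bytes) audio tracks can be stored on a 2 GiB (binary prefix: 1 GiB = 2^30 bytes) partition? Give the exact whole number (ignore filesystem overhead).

1,399

Capacity: 2 GiB = 2,147,483,648 bytes
Per item: 1.534 MB = 1,534,000 bytes
⌊2,147,483,648 / 1,534,000⌋ = 1,399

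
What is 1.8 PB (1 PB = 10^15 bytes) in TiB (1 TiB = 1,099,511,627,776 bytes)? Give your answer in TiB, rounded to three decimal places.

1,637.090 TiB

1.8 PB = 1.8 × 10^15 bytes = 1,800,000,000,000,000 bytes
1 TiB = 1,099,511,627,776 bytes
1,800,000,000,000,000 / 1,099,511,627,776 = 1,637.090 TiB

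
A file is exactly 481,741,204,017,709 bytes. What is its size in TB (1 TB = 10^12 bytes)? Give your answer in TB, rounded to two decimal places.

481,741,204,017,709 bytes given.
1 TB = 10^12 bytes = 1,000,000,000,000 bytes
481,741,204,017,709 / 1,000,000,000,000 = 481.74 TB

481.74 TB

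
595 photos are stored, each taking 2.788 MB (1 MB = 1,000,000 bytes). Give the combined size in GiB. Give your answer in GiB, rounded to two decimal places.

1.54 GiB

Total = 595 × 2.788 MB = 1658.86 MB
= 1658.86 × 1,000,000 bytes = 1,658,860,000 bytes
1 GiB = 1,073,741,824 bytes
1,658,860,000 / 1,073,741,824 = 1.54 GiB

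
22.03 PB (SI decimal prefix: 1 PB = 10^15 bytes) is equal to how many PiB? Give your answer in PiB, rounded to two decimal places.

19.57 PiB

22.03 PB × 1,000,000,000,000,000 bytes/PB = 22,030,000,000,000,000 bytes
1 PiB = 1,125,899,906,842,624 bytes
22,030,000,000,000,000 / 1,125,899,906,842,624 = 19.57 PiB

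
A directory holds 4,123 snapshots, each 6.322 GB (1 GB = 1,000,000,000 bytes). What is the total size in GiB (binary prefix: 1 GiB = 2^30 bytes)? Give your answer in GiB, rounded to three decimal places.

24,275.487 GiB

Total = 4,123 × 6.322 GB = 26065.606 GB
= 26065.606 × 1,000,000,000 bytes = 26,065,606,000,000 bytes
1 GiB = 1,073,741,824 bytes
26,065,606,000,000 / 1,073,741,824 = 24,275.487 GiB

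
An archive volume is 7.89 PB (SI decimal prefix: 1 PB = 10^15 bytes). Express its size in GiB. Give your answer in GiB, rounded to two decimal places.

7.89 PB = 7.89 × 10^15 bytes = 7,890,000,000,000,000 bytes
1 GiB = 1,073,741,824 bytes
7,890,000,000,000,000 / 1,073,741,824 = 7,348,135.11 GiB

7,348,135.11 GiB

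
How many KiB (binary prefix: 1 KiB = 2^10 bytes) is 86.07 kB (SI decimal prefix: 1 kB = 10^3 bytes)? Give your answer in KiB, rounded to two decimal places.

86.07 kB × 1,000 bytes/kB = 86,070 bytes
1 KiB = 1,024 bytes
86,070 / 1,024 = 84.05 KiB

84.05 KiB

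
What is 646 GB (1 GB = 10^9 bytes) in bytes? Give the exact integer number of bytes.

646,000,000,000 bytes

646 × 1,000,000,000 = 646,000,000,000 bytes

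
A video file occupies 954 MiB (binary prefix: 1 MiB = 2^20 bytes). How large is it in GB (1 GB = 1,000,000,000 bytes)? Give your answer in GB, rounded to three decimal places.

1.000 GB

954 MiB = 954 × 2^20 bytes = 1,000,341,504 bytes
1 GB = 10^9 bytes = 1,000,000,000 bytes
1,000,341,504 / 1,000,000,000 = 1.000 GB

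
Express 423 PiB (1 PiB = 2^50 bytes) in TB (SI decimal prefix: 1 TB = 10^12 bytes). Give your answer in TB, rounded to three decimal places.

476,255.661 TB

423 PiB = 423 × 2^50 bytes = 476,255,660,594,429,952 bytes
1 TB = 10^12 bytes = 1,000,000,000,000 bytes
476,255,660,594,429,952 / 1,000,000,000,000 = 476,255.661 TB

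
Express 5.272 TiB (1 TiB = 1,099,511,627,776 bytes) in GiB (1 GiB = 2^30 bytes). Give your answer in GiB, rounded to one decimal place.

5,398.5 GiB

5.272 TiB × 1,099,511,627,776 bytes/TiB = 5,796,625,301,635.072 bytes
1 GiB = 1,073,741,824 bytes
5,796,625,301,635.072 / 1,073,741,824 = 5,398.5 GiB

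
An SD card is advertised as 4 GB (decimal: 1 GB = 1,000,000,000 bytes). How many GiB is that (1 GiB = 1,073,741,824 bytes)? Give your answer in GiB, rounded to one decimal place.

4 GB = 4 × 10^9 bytes = 4,000,000,000 bytes
1 GiB = 2^30 bytes = 1,073,741,824 bytes
4,000,000,000 / 1,073,741,824 = 3.7 GiB

3.7 GiB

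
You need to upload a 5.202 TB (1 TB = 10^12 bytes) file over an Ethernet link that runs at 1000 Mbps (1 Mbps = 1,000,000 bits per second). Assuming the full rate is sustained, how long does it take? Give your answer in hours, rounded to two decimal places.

5.202 TB = 5,202,000,000,000 bytes = 41,616,000,000,000 bits
1000 Mbps = 1,000,000,000 bits/s
time = 41,616,000,000,000 / 1,000,000,000 = 41,616.0000 s
41,616.0000 s / 3600 = 11.56 hours

11.56 hours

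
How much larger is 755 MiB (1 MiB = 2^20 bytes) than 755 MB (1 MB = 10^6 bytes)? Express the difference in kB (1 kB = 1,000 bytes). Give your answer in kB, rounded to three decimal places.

755 MiB = 755 × 1,048,576 = 791,674,880 bytes
755 MB = 755 × 1,000,000 = 755,000,000 bytes
difference = 36,674,880 bytes
36,674,880 / 1,000 = 36,674.880 kB

36,674.880 kB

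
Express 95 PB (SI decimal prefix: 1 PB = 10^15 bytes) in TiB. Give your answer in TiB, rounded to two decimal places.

86,402.00 TiB

95 PB × 1,000,000,000,000,000 bytes/PB = 95,000,000,000,000,000 bytes
1 TiB = 2^40 bytes = 1,099,511,627,776 bytes
95,000,000,000,000,000 / 1,099,511,627,776 = 86,402.00 TiB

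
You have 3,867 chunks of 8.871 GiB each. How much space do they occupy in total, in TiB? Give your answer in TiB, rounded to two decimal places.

33.50 TiB

Total = 3,867 × 8.871 GiB = 34304.157 GiB
= 34304.157 × 1,073,741,824 bytes = 36,833,808,107,962.368 bytes
1 TiB = 1,099,511,627,776 bytes
36,833,808,107,962.368 / 1,099,511,627,776 = 33.50 TiB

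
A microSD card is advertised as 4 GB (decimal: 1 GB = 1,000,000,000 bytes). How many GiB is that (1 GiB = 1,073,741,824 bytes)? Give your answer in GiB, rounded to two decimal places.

3.73 GiB

4 GB = 4 × 10^9 bytes = 4,000,000,000 bytes
1 GiB = 1,073,741,824 bytes
4,000,000,000 / 1,073,741,824 = 3.73 GiB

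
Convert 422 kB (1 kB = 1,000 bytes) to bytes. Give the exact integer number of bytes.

422 × 1,000 = 422,000 bytes

422,000 bytes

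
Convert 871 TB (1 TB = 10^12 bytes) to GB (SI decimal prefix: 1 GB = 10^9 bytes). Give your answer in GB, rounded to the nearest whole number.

871 TB = 871 × 10^12 bytes = 871,000,000,000,000 bytes
1 GB = 1,000,000,000 bytes
871,000,000,000,000 / 1,000,000,000 = 871,000 GB

871,000 GB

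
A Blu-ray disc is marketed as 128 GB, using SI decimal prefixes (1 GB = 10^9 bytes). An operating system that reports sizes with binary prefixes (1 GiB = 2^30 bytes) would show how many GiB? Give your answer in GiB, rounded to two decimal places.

128 GB × 1,000,000,000 bytes/GB = 128,000,000,000 bytes
1 GiB = 2^30 bytes = 1,073,741,824 bytes
128,000,000,000 / 1,073,741,824 = 119.21 GiB

119.21 GiB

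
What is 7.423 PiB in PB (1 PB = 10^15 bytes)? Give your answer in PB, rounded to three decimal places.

8.358 PB

7.423 PiB × 1,125,899,906,842,624 bytes/PiB = 8,357,555,008,492,797.952 bytes
1 PB = 1,000,000,000,000,000 bytes
8,357,555,008,492,797.952 / 1,000,000,000,000,000 = 8.358 PB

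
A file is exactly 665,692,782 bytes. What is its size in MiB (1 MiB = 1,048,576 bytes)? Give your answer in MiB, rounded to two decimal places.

665,692,782 bytes given.
1 MiB = 1,048,576 bytes
665,692,782 / 1,048,576 = 634.85 MiB

634.85 MiB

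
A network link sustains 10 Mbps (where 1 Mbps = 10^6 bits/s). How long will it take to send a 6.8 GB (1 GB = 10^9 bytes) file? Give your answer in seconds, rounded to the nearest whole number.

5,440 seconds

6.8 GB = 6,800,000,000 bytes = 54,400,000,000 bits
10 Mbps = 10,000,000 bits/s
time = 54,400,000,000 / 10,000,000 = 5,440 s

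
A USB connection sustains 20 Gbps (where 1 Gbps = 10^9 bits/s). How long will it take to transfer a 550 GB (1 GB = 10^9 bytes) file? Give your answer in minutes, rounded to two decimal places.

3.67 minutes

550 GB = 550,000,000,000 bytes = 4,400,000,000,000 bits
20 Gbps = 20,000,000,000 bits/s
time = 4,400,000,000,000 / 20,000,000,000 = 220.000 s
220.000 s / 60 = 3.67 minutes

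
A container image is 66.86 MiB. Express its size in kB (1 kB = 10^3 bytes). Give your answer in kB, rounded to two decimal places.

66.86 MiB = 66.86 × 2^20 bytes = 70,107,791.36 bytes
1 kB = 1,000 bytes
70,107,791.36 / 1,000 = 70,107.79 kB

70,107.79 kB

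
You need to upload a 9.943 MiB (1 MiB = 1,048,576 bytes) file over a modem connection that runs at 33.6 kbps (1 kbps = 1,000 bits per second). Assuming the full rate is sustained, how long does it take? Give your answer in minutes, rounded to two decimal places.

9.943 MiB = 10,425,991.168 bytes = 83,407,929.344 bits
33.6 kbps = 33,600 bits/s
time = 83,407,929.344 / 33,600 = 2,482.379 s
2,482.379 s / 60 = 41.37 minutes

41.37 minutes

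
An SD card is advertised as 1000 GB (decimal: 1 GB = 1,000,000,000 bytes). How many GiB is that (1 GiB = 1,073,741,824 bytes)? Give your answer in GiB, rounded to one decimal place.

931.3 GiB

1000 GB = 1000 × 10^9 bytes = 1,000,000,000,000 bytes
1 GiB = 1,073,741,824 bytes
1,000,000,000,000 / 1,073,741,824 = 931.3 GiB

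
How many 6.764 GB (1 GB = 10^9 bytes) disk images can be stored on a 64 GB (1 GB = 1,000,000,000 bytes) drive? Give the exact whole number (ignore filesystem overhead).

9

Capacity: 64 GB = 64,000,000,000 bytes
Per item: 6.764 GB = 6,764,000,000 bytes
⌊64,000,000,000 / 6,764,000,000⌋ = 9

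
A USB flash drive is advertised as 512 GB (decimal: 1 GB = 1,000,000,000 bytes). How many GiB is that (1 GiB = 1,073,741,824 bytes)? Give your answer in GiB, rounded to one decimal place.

512 GB × 1,000,000,000 bytes/GB = 512,000,000,000 bytes
1 GiB = 2^30 bytes = 1,073,741,824 bytes
512,000,000,000 / 1,073,741,824 = 476.8 GiB

476.8 GiB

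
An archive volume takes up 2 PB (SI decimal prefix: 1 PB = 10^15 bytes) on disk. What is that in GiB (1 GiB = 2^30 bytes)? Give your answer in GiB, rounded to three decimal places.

1,862,645.149 GiB

2 PB = 2 × 10^15 bytes = 2,000,000,000,000,000 bytes
1 GiB = 2^30 bytes = 1,073,741,824 bytes
2,000,000,000,000,000 / 1,073,741,824 = 1,862,645.149 GiB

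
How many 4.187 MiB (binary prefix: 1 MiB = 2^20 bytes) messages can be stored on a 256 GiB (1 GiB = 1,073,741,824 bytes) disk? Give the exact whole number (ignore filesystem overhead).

Capacity: 256 GiB = 274,877,906,944 bytes
Per item: 4.187 MiB = 4,390,387.712 bytes
⌊274,877,906,944 / 4,390,387.712⌋ = 62,609

62,609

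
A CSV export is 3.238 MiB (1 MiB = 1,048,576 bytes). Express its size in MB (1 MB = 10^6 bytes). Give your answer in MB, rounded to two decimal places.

3.238 MiB × 1,048,576 bytes/MiB = 3,395,289.088 bytes
1 MB = 10^6 bytes = 1,000,000 bytes
3,395,289.088 / 1,000,000 = 3.40 MB

3.40 MB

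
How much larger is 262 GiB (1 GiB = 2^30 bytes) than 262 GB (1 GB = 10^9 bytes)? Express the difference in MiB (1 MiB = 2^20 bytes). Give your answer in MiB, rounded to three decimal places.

262 GiB = 262 × 1,073,741,824 = 281,320,357,888 bytes
262 GB = 262 × 1,000,000,000 = 262,000,000,000 bytes
difference = 19,320,357,888 bytes
19,320,357,888 / 1,048,576 = 18,425.329 MiB

18,425.329 MiB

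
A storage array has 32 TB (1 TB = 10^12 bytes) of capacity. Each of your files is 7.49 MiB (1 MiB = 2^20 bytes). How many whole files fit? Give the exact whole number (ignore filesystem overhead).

4,074,443

Capacity: 32 TB = 32,000,000,000,000 bytes
Per item: 7.49 MiB = 7,853,834.24 bytes
⌊32,000,000,000,000 / 7,853,834.24⌋ = 4,074,443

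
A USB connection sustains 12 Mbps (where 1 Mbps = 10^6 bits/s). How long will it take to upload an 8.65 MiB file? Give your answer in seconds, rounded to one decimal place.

6.0 seconds

8.65 MiB = 9,070,182.4 bytes = 72,561,459.2 bits
12 Mbps = 12,000,000 bits/s
time = 72,561,459.2 / 12,000,000 = 6.0 s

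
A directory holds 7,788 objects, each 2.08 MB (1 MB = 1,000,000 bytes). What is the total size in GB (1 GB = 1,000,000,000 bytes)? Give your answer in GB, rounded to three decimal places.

Total = 7,788 × 2.08 MB = 16199.04 MB
= 16199.04 × 1,000,000 bytes = 16,199,040,000 bytes
1 GB = 1,000,000,000 bytes
16,199,040,000 / 1,000,000,000 = 16.199 GB

16.199 GB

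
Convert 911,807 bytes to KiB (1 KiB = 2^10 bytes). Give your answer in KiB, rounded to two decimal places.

890.44 KiB

911,807 bytes given.
1 KiB = 2^10 bytes = 1,024 bytes
911,807 / 1,024 = 890.44 KiB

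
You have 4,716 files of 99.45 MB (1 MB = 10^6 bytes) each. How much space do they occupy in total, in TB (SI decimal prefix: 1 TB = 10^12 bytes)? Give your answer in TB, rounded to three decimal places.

Total = 4,716 × 99.45 MB = 469006.2 MB
= 469006.2 × 1,000,000 bytes = 469,006,200,000 bytes
1 TB = 1,000,000,000,000 bytes
469,006,200,000 / 1,000,000,000,000 = 0.469 TB

0.469 TB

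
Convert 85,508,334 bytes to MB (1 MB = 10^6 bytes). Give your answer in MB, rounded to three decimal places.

85.508 MB

85,508,334 bytes given.
1 MB = 1,000,000 bytes
85,508,334 / 1,000,000 = 85.508 MB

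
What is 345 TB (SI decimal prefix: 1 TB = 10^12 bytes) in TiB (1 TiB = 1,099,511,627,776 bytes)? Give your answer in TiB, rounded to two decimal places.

313.78 TiB

345 TB = 345 × 10^12 bytes = 345,000,000,000,000 bytes
1 TiB = 1,099,511,627,776 bytes
345,000,000,000,000 / 1,099,511,627,776 = 313.78 TiB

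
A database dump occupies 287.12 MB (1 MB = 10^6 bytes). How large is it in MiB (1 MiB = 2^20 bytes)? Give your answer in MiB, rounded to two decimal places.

273.82 MiB

287.12 MB × 1,000,000 bytes/MB = 287,120,000 bytes
1 MiB = 1,048,576 bytes
287,120,000 / 1,048,576 = 273.82 MiB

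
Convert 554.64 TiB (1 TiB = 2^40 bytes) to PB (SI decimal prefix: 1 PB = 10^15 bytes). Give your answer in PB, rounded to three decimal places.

554.64 TiB = 554.64 × 2^40 bytes = 609,833,129,229,680.64 bytes
1 PB = 1,000,000,000,000,000 bytes
609,833,129,229,680.64 / 1,000,000,000,000,000 = 0.610 PB

0.610 PB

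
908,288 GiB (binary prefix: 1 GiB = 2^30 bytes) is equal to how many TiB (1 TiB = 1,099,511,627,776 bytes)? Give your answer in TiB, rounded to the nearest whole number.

887 TiB

908,288 GiB × 1,073,741,824 bytes/GiB = 975,266,813,837,312 bytes
1 TiB = 1,099,511,627,776 bytes
975,266,813,837,312 / 1,099,511,627,776 = 887 TiB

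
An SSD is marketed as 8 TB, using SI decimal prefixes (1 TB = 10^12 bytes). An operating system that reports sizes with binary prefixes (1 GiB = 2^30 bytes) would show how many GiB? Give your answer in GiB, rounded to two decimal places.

7,450.58 GiB

8 TB × 1,000,000,000,000 bytes/TB = 8,000,000,000,000 bytes
1 GiB = 1,073,741,824 bytes
8,000,000,000,000 / 1,073,741,824 = 7,450.58 GiB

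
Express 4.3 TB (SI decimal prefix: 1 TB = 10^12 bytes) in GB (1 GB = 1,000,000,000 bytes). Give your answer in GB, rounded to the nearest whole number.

4.3 TB × 1,000,000,000,000 bytes/TB = 4,300,000,000,000 bytes
1 GB = 10^9 bytes = 1,000,000,000 bytes
4,300,000,000,000 / 1,000,000,000 = 4,300 GB

4,300 GB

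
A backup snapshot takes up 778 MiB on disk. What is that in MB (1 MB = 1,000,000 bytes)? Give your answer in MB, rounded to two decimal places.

778 MiB × 1,048,576 bytes/MiB = 815,792,128 bytes
1 MB = 10^6 bytes = 1,000,000 bytes
815,792,128 / 1,000,000 = 815.79 MB

815.79 MB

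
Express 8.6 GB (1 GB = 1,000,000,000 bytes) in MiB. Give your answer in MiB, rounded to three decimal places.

8.6 GB × 1,000,000,000 bytes/GB = 8,600,000,000 bytes
1 MiB = 1,048,576 bytes
8,600,000,000 / 1,048,576 = 8,201.599 MiB

8,201.599 MiB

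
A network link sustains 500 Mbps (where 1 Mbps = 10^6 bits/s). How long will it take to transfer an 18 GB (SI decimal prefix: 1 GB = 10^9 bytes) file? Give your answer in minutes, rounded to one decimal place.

4.8 minutes

18 GB = 18,000,000,000 bytes = 144,000,000,000 bits
500 Mbps = 500,000,000 bits/s
time = 144,000,000,000 / 500,000,000 = 288.00 s
288.00 s / 60 = 4.8 minutes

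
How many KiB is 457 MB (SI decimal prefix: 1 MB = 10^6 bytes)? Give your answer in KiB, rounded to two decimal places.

446,289.06 KiB

457 MB = 457 × 10^6 bytes = 457,000,000 bytes
1 KiB = 1,024 bytes
457,000,000 / 1,024 = 446,289.06 KiB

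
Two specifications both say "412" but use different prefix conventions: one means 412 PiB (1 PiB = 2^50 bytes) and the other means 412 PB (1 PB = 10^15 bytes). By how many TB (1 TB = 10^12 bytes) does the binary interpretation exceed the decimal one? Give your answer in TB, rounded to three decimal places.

412 PiB = 412 × 1,125,899,906,842,624 = 463,870,761,619,161,088 bytes
412 PB = 412 × 1,000,000,000,000,000 = 412,000,000,000,000,000 bytes
difference = 51,870,761,619,161,088 bytes
51,870,761,619,161,088 / 1,000,000,000,000 = 51,870.762 TB

51,870.762 TB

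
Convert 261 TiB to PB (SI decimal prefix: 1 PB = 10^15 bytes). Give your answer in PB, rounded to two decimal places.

0.29 PB

261 TiB × 1,099,511,627,776 bytes/TiB = 286,972,534,849,536 bytes
1 PB = 10^15 bytes = 1,000,000,000,000,000 bytes
286,972,534,849,536 / 1,000,000,000,000,000 = 0.29 PB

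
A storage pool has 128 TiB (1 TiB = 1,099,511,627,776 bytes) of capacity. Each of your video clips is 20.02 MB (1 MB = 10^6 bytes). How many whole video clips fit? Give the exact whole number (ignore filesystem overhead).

7,029,844

Capacity: 128 TiB = 140,737,488,355,328 bytes
Per item: 20.02 MB = 20,020,000 bytes
⌊140,737,488,355,328 / 20,020,000⌋ = 7,029,844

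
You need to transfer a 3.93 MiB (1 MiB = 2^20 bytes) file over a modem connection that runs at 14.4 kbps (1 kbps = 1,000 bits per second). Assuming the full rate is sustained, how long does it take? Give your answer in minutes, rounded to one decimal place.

38.2 minutes

3.93 MiB = 4,120,903.68 bytes = 32,967,229.44 bits
14.4 kbps = 14,400 bits/s
time = 32,967,229.44 / 14,400 = 2,289.39 s
2,289.39 s / 60 = 38.2 minutes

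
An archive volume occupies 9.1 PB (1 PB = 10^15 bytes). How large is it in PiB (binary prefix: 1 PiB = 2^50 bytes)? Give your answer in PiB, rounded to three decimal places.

9.1 PB × 1,000,000,000,000,000 bytes/PB = 9,100,000,000,000,000 bytes
1 PiB = 2^50 bytes = 1,125,899,906,842,624 bytes
9,100,000,000,000,000 / 1,125,899,906,842,624 = 8.082 PiB

8.082 PiB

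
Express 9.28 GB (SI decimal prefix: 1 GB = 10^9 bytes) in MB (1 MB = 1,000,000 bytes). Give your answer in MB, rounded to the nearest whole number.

9.28 GB × 1,000,000,000 bytes/GB = 9,280,000,000 bytes
1 MB = 10^6 bytes = 1,000,000 bytes
9,280,000,000 / 1,000,000 = 9,280 MB

9,280 MB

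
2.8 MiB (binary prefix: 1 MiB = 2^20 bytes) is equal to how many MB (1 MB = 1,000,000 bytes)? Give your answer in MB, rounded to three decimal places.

2.936 MB

2.8 MiB = 2.8 × 2^20 bytes = 2,936,012.8 bytes
1 MB = 1,000,000 bytes
2,936,012.8 / 1,000,000 = 2.936 MB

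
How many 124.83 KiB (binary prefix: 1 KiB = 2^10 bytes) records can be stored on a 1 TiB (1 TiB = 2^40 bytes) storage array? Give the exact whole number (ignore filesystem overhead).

8,601,632

Capacity: 1 TiB = 1,099,511,627,776 bytes
Per item: 124.83 KiB = 127,825.92 bytes
⌊1,099,511,627,776 / 127,825.92⌋ = 8,601,632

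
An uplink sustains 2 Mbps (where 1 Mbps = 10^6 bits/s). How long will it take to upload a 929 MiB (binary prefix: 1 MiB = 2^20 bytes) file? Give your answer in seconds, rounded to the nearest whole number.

929 MiB = 974,127,104 bytes = 7,793,016,832 bits
2 Mbps = 2,000,000 bits/s
time = 7,793,016,832 / 2,000,000 = 3,897 s

3,897 seconds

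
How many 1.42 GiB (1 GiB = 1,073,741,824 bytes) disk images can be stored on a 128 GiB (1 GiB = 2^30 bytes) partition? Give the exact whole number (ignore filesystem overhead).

90

Capacity: 128 GiB = 137,438,953,472 bytes
Per item: 1.42 GiB = 1,524,713,390.08 bytes
⌊137,438,953,472 / 1,524,713,390.08⌋ = 90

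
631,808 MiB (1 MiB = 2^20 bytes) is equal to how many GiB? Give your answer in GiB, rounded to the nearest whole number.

617 GiB

631,808 MiB = 631,808 × 2^20 bytes = 662,498,705,408 bytes
1 GiB = 2^30 bytes = 1,073,741,824 bytes
662,498,705,408 / 1,073,741,824 = 617 GiB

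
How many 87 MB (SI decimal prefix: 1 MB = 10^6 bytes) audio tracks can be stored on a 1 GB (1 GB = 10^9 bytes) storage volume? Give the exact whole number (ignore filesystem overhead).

Capacity: 1 GB = 1,000,000,000 bytes
Per item: 87 MB = 87,000,000 bytes
⌊1,000,000,000 / 87,000,000⌋ = 11

11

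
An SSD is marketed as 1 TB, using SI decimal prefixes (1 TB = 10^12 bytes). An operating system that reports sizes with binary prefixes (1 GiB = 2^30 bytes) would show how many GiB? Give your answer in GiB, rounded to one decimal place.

1 TB × 1,000,000,000,000 bytes/TB = 1,000,000,000,000 bytes
1 GiB = 1,073,741,824 bytes
1,000,000,000,000 / 1,073,741,824 = 931.3 GiB

931.3 GiB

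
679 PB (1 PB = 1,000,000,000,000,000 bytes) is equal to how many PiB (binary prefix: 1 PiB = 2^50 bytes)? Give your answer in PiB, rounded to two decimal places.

603.07 PiB

679 PB = 679 × 10^15 bytes = 679,000,000,000,000,000 bytes
1 PiB = 2^50 bytes = 1,125,899,906,842,624 bytes
679,000,000,000,000,000 / 1,125,899,906,842,624 = 603.07 PiB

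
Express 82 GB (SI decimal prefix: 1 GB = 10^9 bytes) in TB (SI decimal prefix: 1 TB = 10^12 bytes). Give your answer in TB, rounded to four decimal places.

82 GB × 1,000,000,000 bytes/GB = 82,000,000,000 bytes
1 TB = 1,000,000,000,000 bytes
82,000,000,000 / 1,000,000,000,000 = 0.0820 TB

0.0820 TB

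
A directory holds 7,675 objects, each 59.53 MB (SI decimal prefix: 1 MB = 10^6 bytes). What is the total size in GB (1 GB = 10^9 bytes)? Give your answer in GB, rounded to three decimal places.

Total = 7,675 × 59.53 MB = 456892.75 MB
= 456892.75 × 1,000,000 bytes = 456,892,750,000 bytes
1 GB = 1,000,000,000 bytes
456,892,750,000 / 1,000,000,000 = 456.893 GB

456.893 GB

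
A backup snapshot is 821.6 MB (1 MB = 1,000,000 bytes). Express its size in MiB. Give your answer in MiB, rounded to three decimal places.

783.539 MiB

821.6 MB = 821.6 × 10^6 bytes = 821,600,000 bytes
1 MiB = 1,048,576 bytes
821,600,000 / 1,048,576 = 783.539 MiB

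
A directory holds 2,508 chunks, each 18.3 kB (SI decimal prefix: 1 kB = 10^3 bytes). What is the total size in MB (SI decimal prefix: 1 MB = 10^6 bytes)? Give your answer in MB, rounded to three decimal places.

Total = 2,508 × 18.3 kB = 45896.4 kB
= 45896.4 × 1,000 bytes = 45,896,400 bytes
1 MB = 1,000,000 bytes
45,896,400 / 1,000,000 = 45.896 MB

45.896 MB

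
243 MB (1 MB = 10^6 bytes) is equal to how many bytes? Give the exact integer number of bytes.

243 × 1,000,000 = 243,000,000 bytes  (1 MB = 10^6 bytes)

243,000,000 bytes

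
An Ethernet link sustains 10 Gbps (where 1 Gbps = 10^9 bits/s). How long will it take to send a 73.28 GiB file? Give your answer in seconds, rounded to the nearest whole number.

63 seconds

73.28 GiB = 78,683,800,862.72 bytes = 629,470,406,901.76 bits
10 Gbps = 10,000,000,000 bits/s
time = 629,470,406,901.76 / 10,000,000,000 = 63 s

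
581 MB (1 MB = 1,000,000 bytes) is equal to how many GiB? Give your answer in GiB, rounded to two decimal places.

581 MB × 1,000,000 bytes/MB = 581,000,000 bytes
1 GiB = 2^30 bytes = 1,073,741,824 bytes
581,000,000 / 1,073,741,824 = 0.54 GiB

0.54 GiB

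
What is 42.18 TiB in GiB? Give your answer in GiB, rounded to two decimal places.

42.18 TiB = 42.18 × 2^40 bytes = 46,377,400,459,591.68 bytes
1 GiB = 2^30 bytes = 1,073,741,824 bytes
46,377,400,459,591.68 / 1,073,741,824 = 43,192.32 GiB

43,192.32 GiB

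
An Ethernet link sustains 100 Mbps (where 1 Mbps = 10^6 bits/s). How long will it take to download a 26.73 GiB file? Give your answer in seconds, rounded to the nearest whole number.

26.73 GiB = 28,701,118,955.52 bytes = 229,608,951,644.16 bits
100 Mbps = 100,000,000 bits/s
time = 229,608,951,644.16 / 100,000,000 = 2,296 s

2,296 seconds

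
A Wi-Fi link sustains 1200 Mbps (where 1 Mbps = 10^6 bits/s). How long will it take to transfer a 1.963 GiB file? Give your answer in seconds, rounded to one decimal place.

14.1 seconds

1.963 GiB = 2,107,755,200.512 bytes = 16,862,041,604.096 bits
1200 Mbps = 1,200,000,000 bits/s
time = 16,862,041,604.096 / 1,200,000,000 = 14.1 s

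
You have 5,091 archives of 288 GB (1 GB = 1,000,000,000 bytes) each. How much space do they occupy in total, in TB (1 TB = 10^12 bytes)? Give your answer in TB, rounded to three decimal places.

Total = 5,091 × 288 GB = 1,466,208 GB
= 1,466,208 × 1,000,000,000 bytes = 1,466,208,000,000,000 bytes
1 TB = 1,000,000,000,000 bytes
1,466,208,000,000,000 / 1,000,000,000,000 = 1,466.208 TB

1,466.208 TB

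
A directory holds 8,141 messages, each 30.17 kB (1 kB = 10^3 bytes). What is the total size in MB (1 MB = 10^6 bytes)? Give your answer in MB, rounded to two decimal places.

Total = 8,141 × 30.17 kB = 245613.97 kB
= 245613.97 × 1,000 bytes = 245,613,970 bytes
1 MB = 1,000,000 bytes
245,613,970 / 1,000,000 = 245.61 MB

245.61 MB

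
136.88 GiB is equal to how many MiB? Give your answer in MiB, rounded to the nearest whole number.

136.88 GiB = 136.88 × 2^30 bytes = 146,973,780,869.12 bytes
1 MiB = 2^20 bytes = 1,048,576 bytes
146,973,780,869.12 / 1,048,576 = 140,165 MiB

140,165 MiB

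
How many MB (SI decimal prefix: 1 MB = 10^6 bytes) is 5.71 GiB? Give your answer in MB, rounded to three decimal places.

5.71 GiB = 5.71 × 2^30 bytes = 6,131,065,815.04 bytes
1 MB = 10^6 bytes = 1,000,000 bytes
6,131,065,815.04 / 1,000,000 = 6,131.066 MB

6,131.066 MB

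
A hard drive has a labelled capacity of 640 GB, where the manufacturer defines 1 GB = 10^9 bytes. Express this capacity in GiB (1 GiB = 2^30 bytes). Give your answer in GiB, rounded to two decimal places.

640 GB = 640 × 10^9 bytes = 640,000,000,000 bytes
1 GiB = 2^30 bytes = 1,073,741,824 bytes
640,000,000,000 / 1,073,741,824 = 596.05 GiB

596.05 GiB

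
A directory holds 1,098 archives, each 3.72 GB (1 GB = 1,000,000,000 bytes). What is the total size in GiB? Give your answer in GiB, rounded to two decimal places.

Total = 1,098 × 3.72 GB = 4084.56 GB
= 4084.56 × 1,000,000,000 bytes = 4,084,560,000,000 bytes
1 GiB = 1,073,741,824 bytes
4,084,560,000,000 / 1,073,741,824 = 3,804.04 GiB

3,804.04 GiB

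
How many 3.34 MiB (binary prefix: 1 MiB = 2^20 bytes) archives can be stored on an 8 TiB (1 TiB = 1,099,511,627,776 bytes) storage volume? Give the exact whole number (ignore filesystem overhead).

2,511,559

Capacity: 8 TiB = 8,796,093,022,208 bytes
Per item: 3.34 MiB = 3,502,243.84 bytes
⌊8,796,093,022,208 / 3,502,243.84⌋ = 2,511,559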